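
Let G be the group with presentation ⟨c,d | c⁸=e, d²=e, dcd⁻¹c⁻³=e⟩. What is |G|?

Enumerate words in the generators, reducing via the relations: the distinct elements are
  {c, d, e, cd, c², c³, c⁴, c⁵, c⁶, c⁷, c²d, c³d, c⁴d, c⁵d, c⁶d, c⁷d}.
No further products give new elements, so |G| = 16.

Answer: 16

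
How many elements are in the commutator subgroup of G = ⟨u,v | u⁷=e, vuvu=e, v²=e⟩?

G' = [G, G] is generated by all commutators. The generator-pair commutators are: [u, v] = u².
The subgroup they normally generate is {e, u, u², u³, u⁴, u⁵, u⁶}, of order 7.
Check: |G/G'| = 14/7 = 2 is the order of the abelianisation.

Answer: 7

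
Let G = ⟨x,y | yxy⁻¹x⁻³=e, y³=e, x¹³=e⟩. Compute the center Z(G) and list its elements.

An element z ∈ Z(G) iff z commutes with every generator.
For example e is central: e·x = x = x·e; e·y = y = y·e.
Whereas x ∉ Z(G) since x·y = xy ≠ x³y = y·x.
Checking each of the 39 elements this way gives Z(G) = {e}, of order 1.

Answer: {e}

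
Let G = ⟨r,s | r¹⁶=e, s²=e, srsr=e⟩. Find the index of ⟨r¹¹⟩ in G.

First find ord(r¹¹) by computing successive powers:
  (r¹¹)¹ = r¹¹, (r¹¹)² = r⁶, (r¹¹)³ = r, (r¹¹)⁴ = r¹², (r¹¹)⁵ = r⁷, (r¹¹)⁶ = r², (r¹¹)⁷ = r¹³, (r¹¹)⁸ = r⁸, (r¹¹)⁹ = r³, (r¹¹)¹⁰ = r¹⁴, (r¹¹)¹¹ = r⁹, (r¹¹)¹² = r⁴, (r¹¹)¹³ = r¹⁵, (r¹¹)¹⁴ = r¹⁰, (r¹¹)¹⁵ = r⁵, (r¹¹)¹⁶ = e.
So |⟨r¹¹⟩| = ord(r¹¹) = 16. With |G| = 32, by Lagrange [G : ⟨r¹¹⟩] = 32/16 = 2.

Answer: 2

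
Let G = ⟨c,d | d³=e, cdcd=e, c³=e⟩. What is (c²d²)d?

Compute (c²d²) · d by multiplying left to right and reducing via the relations at each step:
  (c²d²) · d = c²

Answer: c²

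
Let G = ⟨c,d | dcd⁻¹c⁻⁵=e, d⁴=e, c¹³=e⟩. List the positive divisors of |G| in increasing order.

|G| = 52 = 2² · 13. By Lagrange's theorem the order of any subgroup divides 52; the divisors of 52 are 1, 2, 4, 13, 26, 52.

Answer: 1, 2, 4, 13, 26, 52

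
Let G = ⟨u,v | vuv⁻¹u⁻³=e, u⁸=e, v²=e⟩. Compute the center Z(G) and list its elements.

An element z ∈ Z(G) iff z commutes with every generator.
For example u⁴ is central: (u⁴)·u = u⁵ = u·(u⁴); (u⁴)·v = u⁴v = v·(u⁴).
Whereas u ∉ Z(G) since u·v = uv ≠ u³v = v·u.
Checking each of the 16 elements this way gives Z(G) = {e, u⁴}, of order 2.

Answer: {e, u⁴}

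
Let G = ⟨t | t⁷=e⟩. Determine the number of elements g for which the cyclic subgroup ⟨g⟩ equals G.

G is cyclic of order 7. An element generates G iff its order is 7, and a cyclic group of order 7 has exactly φ(7) = 6 such elements.

Answer: 6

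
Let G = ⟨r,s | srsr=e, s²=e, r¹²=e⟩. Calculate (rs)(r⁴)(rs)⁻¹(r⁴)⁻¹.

[(rs), (r⁴)] = (rs)·(r⁴)·(rs)⁻¹·(r⁴)⁻¹.
  (rs) · (r⁴) = r⁹s
  (r⁹s) · (rs) = r⁸
  (r⁸) · (r⁸) = r⁴

Answer: r⁴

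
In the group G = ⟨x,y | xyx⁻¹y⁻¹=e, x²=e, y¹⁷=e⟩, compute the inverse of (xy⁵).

The order of (xy⁵) is 34 (smallest k with (xy⁵)ᵏ = e), so (xy⁵)⁻¹ = (xy⁵)³³ = xy¹².
Check: (xy⁵) · (xy¹²) → (xy⁵) · x = y⁵;   (y⁵) · y¹² = e, giving e as required.

Answer: xy¹²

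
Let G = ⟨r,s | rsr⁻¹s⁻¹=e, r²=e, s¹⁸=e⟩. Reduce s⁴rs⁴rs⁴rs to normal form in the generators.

Multiply left to right, reducing at each step:
  (s⁴) · r = rs⁴
  (rs⁴) · s⁴ = rs⁸
  (rs⁸) · r = s⁸
  (s⁸) · s⁴ = s¹²
  (s¹²) · r = rs¹²
  (rs¹²) · s = rs¹³

Answer: rs¹³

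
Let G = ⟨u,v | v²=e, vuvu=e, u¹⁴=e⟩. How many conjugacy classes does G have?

The conjugacy classes (representative and size) are:
  [e] (size 1), [u¹³] (size 2), [u²] (size 2), [u³] (size 2), [u¹⁰] (size 2), [u⁵] (size 2), [u⁸] (size 2), [u⁷] (size 1), [u⁶v] (size 7), [u⁹v] (size 7).
Class equation: 1 + 2 + 2 + 2 + 2 + 2 + 2 + 1 + 7 + 7 = 28 = |G|. So G has 10 conjugacy classes.

Answer: 10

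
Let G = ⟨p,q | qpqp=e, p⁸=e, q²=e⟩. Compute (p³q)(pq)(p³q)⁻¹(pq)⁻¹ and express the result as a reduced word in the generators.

[(p³q), (pq)] = (p³q)·(pq)·(p³q)⁻¹·(pq)⁻¹.
  (p³q) · (pq) = p²
  (p²) · (p³q) = p⁵q
  (p⁵q) · (pq) = p⁴

Answer: p⁴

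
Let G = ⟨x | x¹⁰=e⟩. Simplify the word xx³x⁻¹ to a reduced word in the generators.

Multiply left to right, reducing at each step:
  x · x³ = x⁴
  (x⁴) · x⁻¹ = x³

Answer: x³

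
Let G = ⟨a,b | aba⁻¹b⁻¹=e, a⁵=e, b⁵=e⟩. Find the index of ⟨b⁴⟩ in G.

First find ord(b⁴) by computing successive powers:
  (b⁴)¹ = b⁴, (b⁴)² = b³, (b⁴)³ = b², (b⁴)⁴ = b, (b⁴)⁵ = e.
So |⟨b⁴⟩| = ord(b⁴) = 5. With |G| = 25, by Lagrange [G : ⟨b⁴⟩] = 25/5 = 5.

Answer: 5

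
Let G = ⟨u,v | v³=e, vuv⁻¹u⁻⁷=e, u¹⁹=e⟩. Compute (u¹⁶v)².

Compute successive powers of (u¹⁶v), reducing at each step:
  (u¹⁶v)²: (u¹⁶v) · u¹⁶ = u¹⁴v;   (u¹⁴v) · v = u¹⁴v²

Answer: u¹⁴v²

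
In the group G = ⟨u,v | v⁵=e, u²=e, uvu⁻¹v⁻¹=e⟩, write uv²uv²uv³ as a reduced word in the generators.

Multiply left to right, reducing at each step:
  u · v² = uv²
  (uv²) · u = v²
  (v²) · v² = v⁴
  (v⁴) · u = uv⁴
  (uv⁴) · v³ = uv²

Answer: uv²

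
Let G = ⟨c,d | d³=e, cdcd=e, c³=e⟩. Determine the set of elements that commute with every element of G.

An element z ∈ Z(G) iff z commutes with every generator.
For example e is central: e·c = c = c·e; e·d = d = d·e.
Whereas c ∉ Z(G) since c·d = cd ≠ c²d² = d·c.
Checking each of the 12 elements this way gives Z(G) = {e}, of order 1.

Answer: {e}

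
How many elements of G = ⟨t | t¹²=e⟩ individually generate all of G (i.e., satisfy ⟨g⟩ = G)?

G is cyclic of order 12. An element generates G iff its order is 12, and a cyclic group of order 12 has exactly φ(12) = 4 such elements.

Answer: 4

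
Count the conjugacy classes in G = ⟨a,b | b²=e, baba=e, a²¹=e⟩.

The conjugacy classes (representative and size) are:
  [e] (size 1), [a²⁰] (size 2), [a²] (size 2), [a³] (size 2), [a¹⁷] (size 2), [a⁵] (size 2), [a⁶] (size 2), [a⁷] (size 2), [a⁸] (size 2), [a⁹] (size 2), [a¹⁰] (size 2), [b] (size 21).
Class equation: 1 + 2 + 2 + 2 + 2 + 2 + 2 + 2 + 2 + 2 + 2 + 21 = 42 = |G|. So G has 12 conjugacy classes.

Answer: 12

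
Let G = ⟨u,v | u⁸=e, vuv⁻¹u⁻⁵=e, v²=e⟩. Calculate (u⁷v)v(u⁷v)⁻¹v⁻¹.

[(u⁷v), v] = (u⁷v)·v·(u⁷v)⁻¹·v⁻¹.
  (u⁷v) · v = u⁷
  (u⁷) · (u⁵v) = u⁴v
  (u⁴v) · v = u⁴

Answer: u⁴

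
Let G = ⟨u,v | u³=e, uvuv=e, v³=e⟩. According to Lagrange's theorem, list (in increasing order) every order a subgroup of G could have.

|G| = 12 = 2² · 3. By Lagrange's theorem the order of any subgroup divides 12; the divisors of 12 are 1, 2, 3, 4, 6, 12.

Answer: 1, 2, 3, 4, 6, 12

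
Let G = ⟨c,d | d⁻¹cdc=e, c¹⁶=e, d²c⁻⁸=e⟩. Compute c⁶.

Compute successive powers of c, reducing at each step:
  c²: c · c = c²
  c³: (c²) · c = c³
  c⁴: (c³) · c = c⁴
  c⁵: (c⁴) · c = c⁵
  c⁶: (c⁵) · c = c⁶

Answer: c⁶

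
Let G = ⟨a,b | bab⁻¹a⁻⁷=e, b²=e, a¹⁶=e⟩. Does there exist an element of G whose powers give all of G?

Every cyclic group is abelian. But a·b = ab while b·a = a⁷b, so a·b ≠ b·a and G is not abelian. Hence G is not cyclic.

Answer: No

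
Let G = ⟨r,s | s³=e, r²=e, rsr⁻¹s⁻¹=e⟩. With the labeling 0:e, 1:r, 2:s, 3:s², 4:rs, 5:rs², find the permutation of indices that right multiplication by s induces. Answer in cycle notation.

(0 2 3)(1 4 5)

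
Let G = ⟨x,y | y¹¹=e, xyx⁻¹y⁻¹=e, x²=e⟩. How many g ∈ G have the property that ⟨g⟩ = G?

G is cyclic of order 22. An element generates G iff its order is 22, and a cyclic group of order 22 has exactly φ(22) = 10 such elements.

Answer: 10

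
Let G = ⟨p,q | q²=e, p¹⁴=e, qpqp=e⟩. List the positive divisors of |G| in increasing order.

|G| = 28 = 2² · 7. By Lagrange's theorem the order of any subgroup divides 28; the divisors of 28 are 1, 2, 4, 7, 14, 28.

Answer: 1, 2, 4, 7, 14, 28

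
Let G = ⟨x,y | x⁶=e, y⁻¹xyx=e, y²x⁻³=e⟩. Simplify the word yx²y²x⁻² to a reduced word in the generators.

Multiply left to right, reducing at each step:
  y · x² = xy⁻¹
  (xy⁻¹) · y² = xy
  (xy) · x⁻² = y⁻¹

Answer: y⁻¹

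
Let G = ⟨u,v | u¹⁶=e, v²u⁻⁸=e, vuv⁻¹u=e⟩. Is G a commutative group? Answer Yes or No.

u·v = uv but v·u = u⁷v⁻¹, so u·v ≠ v·u and G is not abelian.

Answer: No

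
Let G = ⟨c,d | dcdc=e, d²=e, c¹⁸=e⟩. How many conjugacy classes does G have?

The conjugacy classes (representative and size) are:
  [e] (size 1), [c] (size 2), [c²] (size 2), [c³] (size 2), [c¹⁴] (size 2), [c⁵] (size 2), [c¹²] (size 2), [c⁷] (size 2), [c¹⁰] (size 2), [c⁹] (size 1), [c¹⁰d] (size 9), [cd] (size 9).
Class equation: 1 + 2 + 2 + 2 + 2 + 2 + 2 + 2 + 2 + 1 + 9 + 9 = 36 = |G|. So G has 12 conjugacy classes.

Answer: 12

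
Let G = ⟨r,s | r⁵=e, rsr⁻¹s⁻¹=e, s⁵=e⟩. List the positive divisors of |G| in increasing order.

|G| = 25 = 5². By Lagrange's theorem the order of any subgroup divides 25; the divisors of 25 are 1, 5, 25.

Answer: 1, 5, 25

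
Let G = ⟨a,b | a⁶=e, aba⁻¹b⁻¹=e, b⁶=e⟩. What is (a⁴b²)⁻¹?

The order of (a⁴b²) is 3 (smallest k with (a⁴b²)ᵏ = e), so (a⁴b²)⁻¹ = (a⁴b²)² = a²b⁴.
Check: (a⁴b²) · (a²b⁴) → (a⁴b²) · a² = b²;   (b²) · b⁴ = e, giving e as required.

Answer: a²b⁴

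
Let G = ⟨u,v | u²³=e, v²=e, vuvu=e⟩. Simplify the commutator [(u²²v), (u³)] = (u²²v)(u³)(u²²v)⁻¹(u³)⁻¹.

[(u²²v), (u³)] = (u²²v)·(u³)·(u²²v)⁻¹·(u³)⁻¹.
  (u²²v) · (u³) = u¹⁹v
  (u¹⁹v) · (u²²v) = u²⁰
  (u²⁰) · (u²⁰) = u¹⁷

Answer: u¹⁷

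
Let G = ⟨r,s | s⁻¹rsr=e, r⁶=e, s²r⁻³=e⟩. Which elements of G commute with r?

⟨r⟩ ⊆ C_G(r) since powers of r commute with r; so |C_G(r)| ≥ |⟨r⟩| = 6.
By orbit–stabilizer, |C_G(r)| = |G| / |conj. class of r| = 12 / 2 = 6.
The 6 elements commuting with r are {e, r, r², r³, r⁴, r⁵}.

Answer: {e, r, r², r³, r⁴, r⁵}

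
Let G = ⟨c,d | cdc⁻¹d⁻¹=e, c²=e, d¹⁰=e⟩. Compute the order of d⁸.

Compute successive powers until reaching e:
  (d⁸)¹ = d⁸, (d⁸)² = d⁶, (d⁸)³ = d⁴, (d⁸)⁴ = d², (d⁸)⁵ = e.
The smallest positive k with (d⁸)ᵏ = e is 5.

Answer: 5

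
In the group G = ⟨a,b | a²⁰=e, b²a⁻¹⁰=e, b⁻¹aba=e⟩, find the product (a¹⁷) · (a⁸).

Compute (a¹⁷) · (a⁸) by multiplying left to right and reducing via the relations at each step:
  (a¹⁷) · a⁸ = a⁵

Answer: a⁵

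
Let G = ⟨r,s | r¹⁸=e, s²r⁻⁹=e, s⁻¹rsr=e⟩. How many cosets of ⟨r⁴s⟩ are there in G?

First find ord(r⁴s) by computing successive powers:
  (r⁴s)¹ = r⁴s, (r⁴s)² = r⁹, (r⁴s)³ = r⁴s⁻¹, (r⁴s)⁴ = e.
So |⟨r⁴s⟩| = ord(r⁴s) = 4. With |G| = 36, by Lagrange [G : ⟨r⁴s⟩] = 36/4 = 9.

Answer: 9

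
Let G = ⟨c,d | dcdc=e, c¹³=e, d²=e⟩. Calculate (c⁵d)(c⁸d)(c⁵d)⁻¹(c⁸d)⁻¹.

[(c⁵d), (c⁸d)] = (c⁵d)·(c⁸d)·(c⁵d)⁻¹·(c⁸d)⁻¹.
  (c⁵d) · (c⁸d) = c¹⁰
  (c¹⁰) · (c⁵d) = c²d
  (c²d) · (c⁸d) = c⁷

Answer: c⁷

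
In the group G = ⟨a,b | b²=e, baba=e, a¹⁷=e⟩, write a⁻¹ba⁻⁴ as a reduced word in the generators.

Multiply left to right, reducing at each step:
  (a¹⁶) · b = a¹⁶b
  (a¹⁶b) · a⁻⁴ = a³b

Answer: a³b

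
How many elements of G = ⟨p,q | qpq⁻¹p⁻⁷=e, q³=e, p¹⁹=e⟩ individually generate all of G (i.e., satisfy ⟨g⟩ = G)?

⟨g⟩ = G would require ord(g) = |G| = 57, but the maximum element order in G is 19 < 57. So G is not cyclic and no single element generates it: the count is 0.

Answer: 0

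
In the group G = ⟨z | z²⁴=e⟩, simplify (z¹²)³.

Compute successive powers of (z¹²), reducing at each step:
  (z¹²)²: (z¹²) · z¹² = e
  (z¹²)³: e · z¹² = z¹²

Answer: z¹²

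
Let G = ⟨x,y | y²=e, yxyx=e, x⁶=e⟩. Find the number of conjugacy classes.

The conjugacy classes (representative and size) are:
  [e] (size 1), [x⁵] (size 2), [x⁴] (size 2), [x³] (size 1), [y] (size 3), [x³y] (size 3).
Class equation: 1 + 2 + 2 + 1 + 3 + 3 = 12 = |G|. So G has 6 conjugacy classes.

Answer: 6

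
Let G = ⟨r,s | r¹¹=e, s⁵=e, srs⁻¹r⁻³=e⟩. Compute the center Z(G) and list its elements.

An element z ∈ Z(G) iff z commutes with every generator.
For example e is central: e·r = r = r·e; e·s = s = s·e.
Whereas r ∉ Z(G) since r·s = rs ≠ r³s = s·r.
Checking each of the 55 elements this way gives Z(G) = {e}, of order 1.

Answer: {e}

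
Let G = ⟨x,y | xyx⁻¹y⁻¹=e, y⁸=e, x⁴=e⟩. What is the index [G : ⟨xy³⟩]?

First find ord(xy³) by computing successive powers:
  (xy³)¹ = xy³, (xy³)² = x²y⁶, (xy³)³ = x³y, (xy³)⁴ = y⁴, (xy³)⁵ = xy⁷, (xy³)⁶ = x²y², (xy³)⁷ = x³y⁵, (xy³)⁸ = e.
So |⟨xy³⟩| = ord(xy³) = 8. With |G| = 32, by Lagrange [G : ⟨xy³⟩] = 32/8 = 4.

Answer: 4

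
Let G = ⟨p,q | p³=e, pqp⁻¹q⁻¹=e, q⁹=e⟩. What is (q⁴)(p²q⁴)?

Compute (q⁴) · (p²q⁴) by multiplying left to right and reducing via the relations at each step:
  (q⁴) · p² = p²q⁴
  (p²q⁴) · q⁴ = p²q⁸

Answer: p²q⁸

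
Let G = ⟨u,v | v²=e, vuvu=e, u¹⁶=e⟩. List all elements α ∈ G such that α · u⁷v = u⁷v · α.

⟨u⁷v⟩ ⊆ C_G(u⁷v) since powers of u⁷v commute with u⁷v; so |C_G(u⁷v)| ≥ |⟨u⁷v⟩| = 2.
By orbit–stabilizer, |C_G(u⁷v)| = |G| / |conj. class of u⁷v| = 32 / 8 = 4.
The 4 elements commuting with u⁷v are {e, u⁸, u¹⁵v, u⁷v}.

Answer: {e, u⁸, u¹⁵v, u⁷v}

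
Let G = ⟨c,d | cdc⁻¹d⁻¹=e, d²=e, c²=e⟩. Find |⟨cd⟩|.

|⟨cd⟩| equals the order of cd. Compute successive powers until reaching e:
  (cd)¹ = cd, (cd)² = e.
The smallest positive k with (cd)ᵏ = e is 2, so |⟨cd⟩| = 2.

Answer: 2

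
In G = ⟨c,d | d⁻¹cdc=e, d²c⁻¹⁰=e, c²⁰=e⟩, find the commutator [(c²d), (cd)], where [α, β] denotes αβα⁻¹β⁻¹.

[(c²d), (cd)] = (c²d)·(cd)·(c²d)⁻¹·(cd)⁻¹.
  (c²d) · (cd) = c¹¹
  (c¹¹) · (c²d⁻¹) = c³d
  (c³d) · (cd⁻¹) = c²

Answer: c²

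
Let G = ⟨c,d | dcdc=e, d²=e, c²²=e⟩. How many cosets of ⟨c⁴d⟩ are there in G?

First find ord(c⁴d) by computing successive powers:
  (c⁴d)¹ = c⁴d, (c⁴d)² = e.
So |⟨c⁴d⟩| = ord(c⁴d) = 2. With |G| = 44, by Lagrange [G : ⟨c⁴d⟩] = 44/2 = 22.

Answer: 22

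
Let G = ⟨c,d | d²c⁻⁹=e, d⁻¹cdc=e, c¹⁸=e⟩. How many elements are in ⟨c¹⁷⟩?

|⟨c¹⁷⟩| equals the order of c¹⁷. Compute successive powers until reaching e:
  (c¹⁷)¹ = c¹⁷, (c¹⁷)² = c¹⁶, (c¹⁷)³ = c¹⁵, (c¹⁷)⁴ = c¹⁴, (c¹⁷)⁵ = c¹³, (c¹⁷)⁶ = c¹², (c¹⁷)⁷ = c¹¹, (c¹⁷)⁸ = c¹⁰, (c¹⁷)⁹ = c⁹, (c¹⁷)¹⁰ = c⁸, (c¹⁷)¹¹ = c⁷, (c¹⁷)¹² = c⁶, (c¹⁷)¹³ = c⁵, (c¹⁷)¹⁴ = c⁴, (c¹⁷)¹⁵ = c³, (c¹⁷)¹⁶ = c², (c¹⁷)¹⁷ = c, (c¹⁷)¹⁸ = e.
The smallest positive k with (c¹⁷)ᵏ = e is 18, so |⟨c¹⁷⟩| = 18.

Answer: 18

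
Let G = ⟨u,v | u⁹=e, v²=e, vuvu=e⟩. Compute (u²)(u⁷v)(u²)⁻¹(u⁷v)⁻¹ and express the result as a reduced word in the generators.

[(u²), (u⁷v)] = (u²)·(u⁷v)·(u²)⁻¹·(u⁷v)⁻¹.
  (u²) · (u⁷v) = v
  v · (u⁷) = u²v
  (u²v) · (u⁷v) = u⁴

Answer: u⁴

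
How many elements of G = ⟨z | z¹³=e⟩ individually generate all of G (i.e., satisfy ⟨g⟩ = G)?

G is cyclic of order 13. An element generates G iff its order is 13, and a cyclic group of order 13 has exactly φ(13) = 12 such elements.

Answer: 12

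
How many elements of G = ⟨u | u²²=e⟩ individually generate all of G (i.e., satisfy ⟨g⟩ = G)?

G is cyclic of order 22. An element generates G iff its order is 22, and a cyclic group of order 22 has exactly φ(22) = 10 such elements.

Answer: 10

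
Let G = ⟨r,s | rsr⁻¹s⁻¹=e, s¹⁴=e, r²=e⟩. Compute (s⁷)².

Compute successive powers of (s⁷), reducing at each step:
  (s⁷)²: (s⁷) · s⁷ = e

Answer: e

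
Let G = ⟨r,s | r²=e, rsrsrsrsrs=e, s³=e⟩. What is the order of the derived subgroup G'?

G' = [G, G] is generated by all commutators. The generator-pair commutators are: [r, s] = rsrs².
The subgroup they normally generate is {e, r, s, s², rs, rsr, rsrs, rsrsr, s²rs²r, s²rs², s²r, rs², sr, srs, srsr, rs²rs²r, rs²rs², rs²r, s²rs, s²rsr, s²rsrs, srs²rs², srs²r, srs², rsrs², rs²rs, rs²rsr, rs²rsrs, rsrs²rs², rsrs²r, s²rs²rs, rsrs²rs, rsrs²rsr, rsrs²rsrs, s²rs²rsrs², s²rs²rsr, s²rs²rsrs, s²rsrs²rs², s²rsrs²r, s²rsrs², srsrs², srs²rs, srs²rsr, srs²rsrs, srsrs²rs², srsrs²r, srsrs²rs, rs²rsrs²rs², rs²rsrs²r, rs²rsrs², s²rsrs²rs, s²rsrs²rsr, srs²rsrs²r, srs²rsrs², rs²rsrs²rs, rs²rsrs²rsr, rsrs²rsrs²r, rsrs²rsrs², rsrs²rsrs²rs, srs²rsrs²rs}, of order 60.
Check: |G/G'| = 60/60 = 1 is the order of the abelianisation.

Answer: 60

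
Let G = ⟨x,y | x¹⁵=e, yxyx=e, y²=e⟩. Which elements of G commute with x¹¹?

⟨x¹¹⟩ ⊆ C_G(x¹¹) since powers of x¹¹ commute with x¹¹; so |C_G(x¹¹)| ≥ |⟨x¹¹⟩| = 15.
By orbit–stabilizer, |C_G(x¹¹)| = |G| / |conj. class of x¹¹| = 30 / 2 = 15.
The 15 elements commuting with x¹¹ are {e, x, x², x³, x⁴, x⁵, x⁶, x⁷, x⁸, x⁹, x¹⁰, x¹¹, x¹², x¹³, x¹⁴}.

Answer: {e, x, x², x³, x⁴, x⁵, x⁶, x⁷, x⁸, x⁹, x¹⁰, x¹¹, x¹², x¹³, x¹⁴}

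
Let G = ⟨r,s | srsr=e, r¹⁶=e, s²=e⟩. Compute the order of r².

Compute successive powers until reaching e:
  (r²)¹ = r², (r²)² = r⁴, (r²)³ = r⁶, (r²)⁴ = r⁸, (r²)⁵ = r¹⁰, (r²)⁶ = r¹², (r²)⁷ = r¹⁴, (r²)⁸ = e.
The smallest positive k with (r²)ᵏ = e is 8.

Answer: 8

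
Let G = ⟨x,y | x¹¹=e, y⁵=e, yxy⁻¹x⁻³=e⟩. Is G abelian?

x·y = xy but y·x = x³y, so x·y ≠ y·x and G is not abelian.

Answer: No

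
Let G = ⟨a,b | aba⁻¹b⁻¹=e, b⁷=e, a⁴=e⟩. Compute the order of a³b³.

Compute successive powers until reaching e:
  (a³b³)¹ = a³b³, (a³b³)² = a²b⁶, (a³b³)³ = ab², (a³b³)⁴ = b⁵, (a³b³)⁵ = a³b, (a³b³)⁶ = a²b⁴, (a³b³)⁷ = a, (a³b³)⁸ = b³, (a³b³)⁹ = a³b⁶, (a³b³)¹⁰ = a²b², (a³b³)¹¹ = ab⁵, (a³b³)¹² = b, (a³b³)¹³ = a³b⁴, (a³b³)¹⁴ = a², (a³b³)¹⁵ = ab³, (a³b³)¹⁶ = b⁶, (a³b³)¹⁷ = a³b², (a³b³)¹⁸ = a²b⁵, (a³b³)¹⁹ = ab, (a³b³)²⁰ = b⁴, (a³b³)²¹ = a³, (a³b³)²² = a²b³, (a³b³)²³ = ab⁶, (a³b³)²⁴ = b², (a³b³)²⁵ = a³b⁵, (a³b³)²⁶ = a²b, (a³b³)²⁷ = ab⁴, (a³b³)²⁸ = e.
The smallest positive k with (a³b³)ᵏ = e is 28.

Answer: 28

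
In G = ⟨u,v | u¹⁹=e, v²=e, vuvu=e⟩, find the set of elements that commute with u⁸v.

⟨u⁸v⟩ ⊆ C_G(u⁸v) since powers of u⁸v commute with u⁸v; so |C_G(u⁸v)| ≥ |⟨u⁸v⟩| = 2.
By orbit–stabilizer, |C_G(u⁸v)| = |G| / |conj. class of u⁸v| = 38 / 19 = 2.
The 2 elements commuting with u⁸v are {e, u⁸v}.

Answer: {e, u⁸v}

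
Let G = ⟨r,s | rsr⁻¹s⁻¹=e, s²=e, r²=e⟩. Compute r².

Compute successive powers of r, reducing at each step:
  r²: r · r = e

Answer: e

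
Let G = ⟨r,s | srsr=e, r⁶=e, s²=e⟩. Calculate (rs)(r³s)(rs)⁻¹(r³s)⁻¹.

[(rs), (r³s)] = (rs)·(r³s)·(rs)⁻¹·(r³s)⁻¹.
  (rs) · (r³s) = r⁴
  (r⁴) · (rs) = r⁵s
  (r⁵s) · (r³s) = r²

Answer: r²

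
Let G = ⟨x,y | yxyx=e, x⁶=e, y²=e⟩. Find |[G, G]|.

G' = [G, G] is generated by all commutators. The generator-pair commutators are: [x, y] = x².
The subgroup they normally generate is {e, x², x⁴}, of order 3.
Check: |G/G'| = 12/3 = 4 is the order of the abelianisation.

Answer: 3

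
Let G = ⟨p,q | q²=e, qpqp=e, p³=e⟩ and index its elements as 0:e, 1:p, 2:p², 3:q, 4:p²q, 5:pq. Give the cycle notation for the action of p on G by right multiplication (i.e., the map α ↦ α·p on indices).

(0 1 2)(3 4 5)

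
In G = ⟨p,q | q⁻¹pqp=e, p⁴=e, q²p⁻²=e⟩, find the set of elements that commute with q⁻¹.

⟨q⁻¹⟩ ⊆ C_G(q⁻¹) since powers of q⁻¹ commute with q⁻¹; so |C_G(q⁻¹)| ≥ |⟨q⁻¹⟩| = 4.
By orbit–stabilizer, |C_G(q⁻¹)| = |G| / |conj. class of q⁻¹| = 8 / 2 = 4.
The 4 elements commuting with q⁻¹ are {e, p², q, q⁻¹}.

Answer: {e, p², q, q⁻¹}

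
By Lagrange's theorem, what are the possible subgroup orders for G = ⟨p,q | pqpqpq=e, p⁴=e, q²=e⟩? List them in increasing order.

|G| = 24 = 2³ · 3. By Lagrange's theorem the order of any subgroup divides 24; the divisors of 24 are 1, 2, 3, 4, 6, 8, 12, 24.

Answer: 1, 2, 3, 4, 6, 8, 12, 24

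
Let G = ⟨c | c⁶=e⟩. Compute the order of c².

Compute successive powers until reaching e:
  (c²)¹ = c², (c²)² = c⁴, (c²)³ = e.
The smallest positive k with (c²)ᵏ = e is 3.

Answer: 3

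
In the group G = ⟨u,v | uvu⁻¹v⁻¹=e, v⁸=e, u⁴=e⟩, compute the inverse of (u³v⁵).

The order of (u³v⁵) is 8 (smallest k with (u³v⁵)ᵏ = e), so (u³v⁵)⁻¹ = (u³v⁵)⁷ = uv³.
Check: (u³v⁵) · (uv³) → (u³v⁵) · u = v⁵;   (v⁵) · v³ = e, giving e as required.

Answer: uv³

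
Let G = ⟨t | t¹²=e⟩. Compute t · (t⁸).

Compute t · (t⁸) by multiplying left to right and reducing via the relations at each step:
  t · t⁸ = t⁹

Answer: t⁹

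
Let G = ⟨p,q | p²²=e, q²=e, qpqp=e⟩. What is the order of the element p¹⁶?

Compute successive powers until reaching e:
  (p¹⁶)¹ = p¹⁶, (p¹⁶)² = p¹⁰, (p¹⁶)³ = p⁴, (p¹⁶)⁴ = p²⁰, (p¹⁶)⁵ = p¹⁴, (p¹⁶)⁶ = p⁸, (p¹⁶)⁷ = p², (p¹⁶)⁸ = p¹⁸, (p¹⁶)⁹ = p¹², (p¹⁶)¹⁰ = p⁶, (p¹⁶)¹¹ = e.
The smallest positive k with (p¹⁶)ᵏ = e is 11.

Answer: 11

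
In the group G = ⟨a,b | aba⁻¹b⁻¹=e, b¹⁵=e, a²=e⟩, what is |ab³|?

Compute successive powers until reaching e:
  (ab³)¹ = ab³, (ab³)² = b⁶, (ab³)³ = ab⁹, (ab³)⁴ = b¹², (ab³)⁵ = a, (ab³)⁶ = b³, (ab³)⁷ = ab⁶, (ab³)⁸ = b⁹, (ab³)⁹ = ab¹², (ab³)¹⁰ = e.
The smallest positive k with (ab³)ᵏ = e is 10.

Answer: 10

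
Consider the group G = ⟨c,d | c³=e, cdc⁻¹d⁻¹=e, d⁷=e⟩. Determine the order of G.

Enumerate words in the generators, reducing via the relations: the distinct elements are
  {c, d, e, cd, c², d², d³, d⁴, d⁵, d⁶, cd², cd³, cd⁴, cd⁵, cd⁶, c²d, c²d², c²d³, c²d⁴, c²d⁵, c²d⁶}.
No further products give new elements, so |G| = 21.

Answer: 21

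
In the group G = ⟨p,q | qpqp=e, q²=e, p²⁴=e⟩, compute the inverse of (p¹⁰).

The order of (p¹⁰) is 12 (smallest k with (p¹⁰)ᵏ = e), so (p¹⁰)⁻¹ = (p¹⁰)¹¹ = p¹⁴.
Check: (p¹⁰) · (p¹⁴) → (p¹⁰) · p¹⁴ = e, giving e as required.

Answer: p¹⁴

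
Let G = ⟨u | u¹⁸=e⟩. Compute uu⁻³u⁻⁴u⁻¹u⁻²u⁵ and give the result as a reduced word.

Multiply left to right, reducing at each step:
  u · u⁻³ = u¹⁶
  (u¹⁶) · u⁻⁴ = u¹²
  (u¹²) · u⁻¹ = u¹¹
  (u¹¹) · u⁻² = u⁹
  (u⁹) · u⁵ = u¹⁴

Answer: u¹⁴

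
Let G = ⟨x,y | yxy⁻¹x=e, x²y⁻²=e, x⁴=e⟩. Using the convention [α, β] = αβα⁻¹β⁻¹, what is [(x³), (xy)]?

[(x³), (xy)] = (x³)·(xy)·(x³)⁻¹·(xy)⁻¹.
  (x³) · (xy) = y
  y · x = xy⁻¹
  (xy⁻¹) · (xy⁻¹) = x²

Answer: x²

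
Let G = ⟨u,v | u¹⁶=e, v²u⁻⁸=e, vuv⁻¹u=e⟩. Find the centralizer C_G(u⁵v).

⟨u⁵v⟩ ⊆ C_G(u⁵v) since powers of u⁵v commute with u⁵v; so |C_G(u⁵v)| ≥ |⟨u⁵v⟩| = 4.
By orbit–stabilizer, |C_G(u⁵v)| = |G| / |conj. class of u⁵v| = 32 / 8 = 4.
The 4 elements commuting with u⁵v are {e, u⁸, u⁵v, u⁵v⁻¹}.

Answer: {e, u⁸, u⁵v, u⁵v⁻¹}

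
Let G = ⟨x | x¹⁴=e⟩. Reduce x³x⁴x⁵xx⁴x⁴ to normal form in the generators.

Multiply left to right, reducing at each step:
  (x³) · x⁴ = x⁷
  (x⁷) · x⁵ = x¹²
  (x¹²) · x = x¹³
  (x¹³) · x⁴ = x³
  (x³) · x⁴ = x⁷

Answer: x⁷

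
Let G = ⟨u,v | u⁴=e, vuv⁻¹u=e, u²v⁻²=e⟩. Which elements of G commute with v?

⟨v⟩ ⊆ C_G(v) since powers of v commute with v; so |C_G(v)| ≥ |⟨v⟩| = 4.
By orbit–stabilizer, |C_G(v)| = |G| / |conj. class of v| = 8 / 2 = 4.
The 4 elements commuting with v are {e, u², v, v⁻¹}.

Answer: {e, u², v, v⁻¹}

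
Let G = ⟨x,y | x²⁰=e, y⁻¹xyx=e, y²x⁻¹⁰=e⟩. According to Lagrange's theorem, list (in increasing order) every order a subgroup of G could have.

|G| = 40 = 2³ · 5. By Lagrange's theorem the order of any subgroup divides 40; the divisors of 40 are 1, 2, 4, 5, 8, 10, 20, 40.

Answer: 1, 2, 4, 5, 8, 10, 20, 40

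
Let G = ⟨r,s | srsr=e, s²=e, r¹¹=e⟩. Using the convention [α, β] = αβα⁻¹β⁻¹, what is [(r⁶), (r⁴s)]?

[(r⁶), (r⁴s)] = (r⁶)·(r⁴s)·(r⁶)⁻¹·(r⁴s)⁻¹.
  (r⁶) · (r⁴s) = r¹⁰s
  (r¹⁰s) · (r⁵) = r⁵s
  (r⁵s) · (r⁴s) = r

Answer: r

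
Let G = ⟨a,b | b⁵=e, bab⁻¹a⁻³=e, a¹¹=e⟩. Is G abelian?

a·b = ab but b·a = a³b, so a·b ≠ b·a and G is not abelian.

Answer: No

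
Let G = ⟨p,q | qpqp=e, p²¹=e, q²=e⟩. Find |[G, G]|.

G' = [G, G] is generated by all commutators. The generator-pair commutators are: [p, q] = p².
The subgroup they normally generate is {e, p, p², p³, p⁴, p⁵, p⁶, p⁷, p⁸, p⁹, p¹⁰, p¹¹, p¹², p¹³, p¹⁴, p¹⁵, p¹⁶, p¹⁷, p¹⁸, p¹⁹, p²⁰}, of order 21.
Check: |G/G'| = 42/21 = 2 is the order of the abelianisation.

Answer: 21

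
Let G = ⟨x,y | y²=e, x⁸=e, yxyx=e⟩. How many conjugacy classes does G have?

The conjugacy classes (representative and size) are:
  [e] (size 1), [x] (size 2), [x⁶] (size 2), [x³] (size 2), [x⁴] (size 1), [y] (size 4), [x⁵y] (size 4).
Class equation: 1 + 2 + 2 + 2 + 1 + 4 + 4 = 16 = |G|. So G has 7 conjugacy classes.

Answer: 7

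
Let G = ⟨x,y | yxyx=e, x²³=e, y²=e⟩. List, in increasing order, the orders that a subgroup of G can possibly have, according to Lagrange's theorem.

|G| = 46 = 2 · 23. By Lagrange's theorem the order of any subgroup divides 46; the divisors of 46 are 1, 2, 23, 46.

Answer: 1, 2, 23, 46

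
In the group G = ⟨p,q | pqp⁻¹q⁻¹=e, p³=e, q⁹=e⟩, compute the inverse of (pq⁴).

The order of (pq⁴) is 9 (smallest k with (pq⁴)ᵏ = e), so (pq⁴)⁻¹ = (pq⁴)⁸ = p²q⁵.
Check: (pq⁴) · (p²q⁵) → (pq⁴) · p² = q⁴;   (q⁴) · q⁵ = e, giving e as required.

Answer: p²q⁵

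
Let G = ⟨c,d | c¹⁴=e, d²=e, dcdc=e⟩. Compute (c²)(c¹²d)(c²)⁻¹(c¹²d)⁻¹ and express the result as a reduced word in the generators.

[(c²), (c¹²d)] = (c²)·(c¹²d)·(c²)⁻¹·(c¹²d)⁻¹.
  (c²) · (c¹²d) = d
  d · (c¹²) = c²d
  (c²d) · (c¹²d) = c⁴

Answer: c⁴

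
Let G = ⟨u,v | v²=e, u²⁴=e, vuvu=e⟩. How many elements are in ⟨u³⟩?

|⟨u³⟩| equals the order of u³. Compute successive powers until reaching e:
  (u³)¹ = u³, (u³)² = u⁶, (u³)³ = u⁹, (u³)⁴ = u¹², (u³)⁵ = u¹⁵, (u³)⁶ = u¹⁸, (u³)⁷ = u²¹, (u³)⁸ = e.
The smallest positive k with (u³)ᵏ = e is 8, so |⟨u³⟩| = 8.

Answer: 8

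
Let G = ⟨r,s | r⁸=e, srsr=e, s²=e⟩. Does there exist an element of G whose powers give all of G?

Every cyclic group is abelian. But r·s = rs while s·r = r⁷s, so r·s ≠ s·r and G is not abelian. Hence G is not cyclic.

Answer: No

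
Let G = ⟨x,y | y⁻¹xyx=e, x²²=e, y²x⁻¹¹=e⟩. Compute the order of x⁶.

Compute successive powers until reaching e:
  (x⁶)¹ = x⁶, (x⁶)² = x¹², (x⁶)³ = x¹⁸, (x⁶)⁴ = x², (x⁶)⁵ = x⁸, (x⁶)⁶ = x¹⁴, (x⁶)⁷ = x²⁰, (x⁶)⁸ = x⁴, (x⁶)⁹ = x¹⁰, (x⁶)¹⁰ = x¹⁶, (x⁶)¹¹ = e.
The smallest positive k with (x⁶)ᵏ = e is 11.

Answer: 11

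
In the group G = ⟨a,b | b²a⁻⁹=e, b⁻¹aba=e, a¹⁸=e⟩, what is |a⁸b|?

Compute successive powers until reaching e:
  (a⁸b)¹ = a⁸b, (a⁸b)² = a⁹, (a⁸b)³ = a⁸b⁻¹, (a⁸b)⁴ = e.
The smallest positive k with (a⁸b)ᵏ = e is 4.

Answer: 4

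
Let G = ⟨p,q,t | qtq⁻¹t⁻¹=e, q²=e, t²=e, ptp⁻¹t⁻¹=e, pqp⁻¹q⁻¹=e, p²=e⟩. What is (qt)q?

Compute (qt) · q by multiplying left to right and reducing via the relations at each step:
  (qt) · q = t

Answer: t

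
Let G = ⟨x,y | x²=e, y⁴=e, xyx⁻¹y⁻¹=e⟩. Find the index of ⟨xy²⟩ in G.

First find ord(xy²) by computing successive powers:
  (xy²)¹ = xy², (xy²)² = e.
So |⟨xy²⟩| = ord(xy²) = 2. With |G| = 8, by Lagrange [G : ⟨xy²⟩] = 8/2 = 4.

Answer: 4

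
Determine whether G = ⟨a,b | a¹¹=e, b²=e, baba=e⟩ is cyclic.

Every cyclic group is abelian. But a·b = ab while b·a = a¹⁰b, so a·b ≠ b·a and G is not abelian. Hence G is not cyclic.

Answer: No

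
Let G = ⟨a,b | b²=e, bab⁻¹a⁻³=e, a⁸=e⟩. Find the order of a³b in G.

Compute successive powers until reaching e:
  (a³b)¹ = a³b, (a³b)² = a⁴, (a³b)³ = a⁷b, (a³b)⁴ = e.
The smallest positive k with (a³b)ᵏ = e is 4.

Answer: 4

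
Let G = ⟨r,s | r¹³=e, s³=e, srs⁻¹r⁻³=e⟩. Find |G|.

Enumerate words in the generators, reducing via the relations: the distinct elements are
  {e, r, s, rs, r², r³, r⁴, r⁵, r⁶, r⁷, r⁸, r⁹, s², rs², r²s, r³s, r¹², r¹¹, r¹⁰, r⁴s, r⁵s, r⁶s, r⁷s, r⁸s, r⁹s, r²s², r³s², r¹²s, r¹¹s, r¹⁰s, r⁴s², r⁵s², r⁶s², r⁷s², r⁸s², r⁹s², r¹²s², r¹¹s², r¹⁰s²}.
No further products give new elements, so |G| = 39.

Answer: 39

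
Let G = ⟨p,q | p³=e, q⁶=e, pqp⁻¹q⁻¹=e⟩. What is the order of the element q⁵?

Compute successive powers until reaching e:
  (q⁵)¹ = q⁵, (q⁵)² = q⁴, (q⁵)³ = q³, (q⁵)⁴ = q², (q⁵)⁵ = q, (q⁵)⁶ = e.
The smallest positive k with (q⁵)ᵏ = e is 6.

Answer: 6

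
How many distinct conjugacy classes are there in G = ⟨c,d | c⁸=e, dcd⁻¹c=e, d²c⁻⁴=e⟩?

The conjugacy classes (representative and size) are:
  [e] (size 1), [c⁷] (size 2), [c²] (size 2), [c⁵] (size 2), [c⁴] (size 1), [c²d⁻¹] (size 4), [c³d] (size 4).
Class equation: 1 + 2 + 2 + 2 + 1 + 4 + 4 = 16 = |G|. So G has 7 conjugacy classes.

Answer: 7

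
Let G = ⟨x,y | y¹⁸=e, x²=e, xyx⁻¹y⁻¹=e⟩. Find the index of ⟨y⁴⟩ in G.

First find ord(y⁴) by computing successive powers:
  (y⁴)¹ = y⁴, (y⁴)² = y⁸, (y⁴)³ = y¹², (y⁴)⁴ = y¹⁶, (y⁴)⁵ = y², (y⁴)⁶ = y⁶, (y⁴)⁷ = y¹⁰, (y⁴)⁸ = y¹⁴, (y⁴)⁹ = e.
So |⟨y⁴⟩| = ord(y⁴) = 9. With |G| = 36, by Lagrange [G : ⟨y⁴⟩] = 36/9 = 4.

Answer: 4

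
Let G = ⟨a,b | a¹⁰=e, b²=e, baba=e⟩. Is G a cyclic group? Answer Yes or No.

Every cyclic group is abelian. But a·b = ab while b·a = a⁹b, so a·b ≠ b·a and G is not abelian. Hence G is not cyclic.

Answer: No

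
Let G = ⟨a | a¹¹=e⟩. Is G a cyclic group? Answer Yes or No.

|G| = 11. The element a has order 11 (its powers give 11 distinct elements), so ⟨a⟩ = G and G is cyclic.

Answer: Yes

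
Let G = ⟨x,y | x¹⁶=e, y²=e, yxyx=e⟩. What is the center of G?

An element z ∈ Z(G) iff z commutes with every generator.
For example x⁸ is central: (x⁸)·x = x⁹ = x·(x⁸); (x⁸)·y = x⁸y = y·(x⁸).
Whereas x ∉ Z(G) since x·y = xy ≠ x¹⁵y = y·x.
Checking each of the 32 elements this way gives Z(G) = {e, x⁸}, of order 2.

Answer: {e, x⁸}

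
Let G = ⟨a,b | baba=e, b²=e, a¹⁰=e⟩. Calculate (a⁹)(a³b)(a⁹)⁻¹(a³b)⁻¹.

[(a⁹), (a³b)] = (a⁹)·(a³b)·(a⁹)⁻¹·(a³b)⁻¹.
  (a⁹) · (a³b) = a²b
  (a²b) · a = ab
  (ab) · (a³b) = a⁸

Answer: a⁸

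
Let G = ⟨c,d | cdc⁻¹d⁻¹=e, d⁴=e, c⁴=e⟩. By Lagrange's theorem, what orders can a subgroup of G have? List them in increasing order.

|G| = 16 = 2⁴. By Lagrange's theorem the order of any subgroup divides 16; the divisors of 16 are 1, 2, 4, 8, 16.

Answer: 1, 2, 4, 8, 16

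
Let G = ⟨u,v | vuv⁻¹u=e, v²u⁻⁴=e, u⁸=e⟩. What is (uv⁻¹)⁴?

Compute successive powers of (uv⁻¹), reducing at each step:
  (uv⁻¹)²: (uv⁻¹) · u = v⁻¹;   (v⁻¹) · v⁻¹ = u⁴
  (uv⁻¹)³: (u⁴) · u = u⁵;   (u⁵) · v⁻¹ = uv
  (uv⁻¹)⁴: (uv) · u = v;   v · v⁻¹ = e

Answer: e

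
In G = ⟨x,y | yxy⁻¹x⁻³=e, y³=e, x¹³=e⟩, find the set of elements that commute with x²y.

⟨x²y⟩ ⊆ C_G(x²y) since powers of x²y commute with x²y; so |C_G(x²y)| ≥ |⟨x²y⟩| = 3.
By orbit–stabilizer, |C_G(x²y)| = |G| / |conj. class of x²y| = 39 / 13 = 3.
The 3 elements commuting with x²y are {e, x²y, x⁸y²}.

Answer: {e, x²y, x⁸y²}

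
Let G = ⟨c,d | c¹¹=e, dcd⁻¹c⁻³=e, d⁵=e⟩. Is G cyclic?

Every cyclic group is abelian. But c·d = cd while d·c = c³d, so c·d ≠ d·c and G is not abelian. Hence G is not cyclic.

Answer: No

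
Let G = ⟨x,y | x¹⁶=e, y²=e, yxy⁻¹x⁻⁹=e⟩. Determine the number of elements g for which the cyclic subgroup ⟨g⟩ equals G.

⟨g⟩ = G would require ord(g) = |G| = 32, but the maximum element order in G is 16 < 32. So G is not cyclic and no single element generates it: the count is 0.

Answer: 0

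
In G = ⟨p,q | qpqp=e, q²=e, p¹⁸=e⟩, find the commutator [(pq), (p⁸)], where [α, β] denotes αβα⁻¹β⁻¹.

[(pq), (p⁸)] = (pq)·(p⁸)·(pq)⁻¹·(p⁸)⁻¹.
  (pq) · (p⁸) = p¹¹q
  (p¹¹q) · (pq) = p¹⁰
  (p¹⁰) · (p¹⁰) = p²

Answer: p²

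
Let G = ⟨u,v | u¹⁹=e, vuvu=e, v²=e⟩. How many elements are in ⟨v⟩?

|⟨v⟩| equals the order of v. Compute successive powers until reaching e:
  v¹ = v, v² = e.
The smallest positive k with vᵏ = e is 2, so |⟨v⟩| = 2.

Answer: 2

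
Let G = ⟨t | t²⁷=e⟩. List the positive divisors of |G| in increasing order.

|G| = 27 = 3³. By Lagrange's theorem the order of any subgroup divides 27; the divisors of 27 are 1, 3, 9, 27.

Answer: 1, 3, 9, 27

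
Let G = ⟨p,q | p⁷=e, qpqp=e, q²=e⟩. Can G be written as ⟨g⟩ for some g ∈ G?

Every cyclic group is abelian. But p·q = pq while q·p = p⁶q, so p·q ≠ q·p and G is not abelian. Hence G is not cyclic.

Answer: No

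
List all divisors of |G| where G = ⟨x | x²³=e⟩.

|G| = 23 = 23. By Lagrange's theorem the order of any subgroup divides 23; the divisors of 23 are 1, 23.

Answer: 1, 23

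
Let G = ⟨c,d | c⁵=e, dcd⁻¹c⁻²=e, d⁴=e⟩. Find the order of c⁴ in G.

Compute successive powers until reaching e:
  (c⁴)¹ = c⁴, (c⁴)² = c³, (c⁴)³ = c², (c⁴)⁴ = c, (c⁴)⁵ = e.
The smallest positive k with (c⁴)ᵏ = e is 5.

Answer: 5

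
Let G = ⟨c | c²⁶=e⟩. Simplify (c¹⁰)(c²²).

Compute (c¹⁰) · (c²²) by multiplying left to right and reducing via the relations at each step:
  (c¹⁰) · c²² = c⁶

Answer: c⁶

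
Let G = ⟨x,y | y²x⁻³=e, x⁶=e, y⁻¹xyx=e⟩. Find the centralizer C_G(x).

⟨x⟩ ⊆ C_G(x) since powers of x commute with x; so |C_G(x)| ≥ |⟨x⟩| = 6.
By orbit–stabilizer, |C_G(x)| = |G| / |conj. class of x| = 12 / 2 = 6.
The 6 elements commuting with x are {e, x, x², x³, x⁴, x⁵}.

Answer: {e, x, x², x³, x⁴, x⁵}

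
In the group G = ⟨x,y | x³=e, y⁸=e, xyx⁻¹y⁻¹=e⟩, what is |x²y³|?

Compute successive powers until reaching e:
  (x²y³)¹ = x²y³, (x²y³)² = xy⁶, (x²y³)³ = y, (x²y³)⁴ = x²y⁴, (x²y³)⁵ = xy⁷, (x²y³)⁶ = y², (x²y³)⁷ = x²y⁵, (x²y³)⁸ = x, (x²y³)⁹ = y³, (x²y³)¹⁰ = x²y⁶, (x²y³)¹¹ = xy, (x²y³)¹² = y⁴, (x²y³)¹³ = x²y⁷, (x²y³)¹⁴ = xy², (x²y³)¹⁵ = y⁵, (x²y³)¹⁶ = x², (x²y³)¹⁷ = xy³, (x²y³)¹⁸ = y⁶, (x²y³)¹⁹ = x²y, (x²y³)²⁰ = xy⁴, (x²y³)²¹ = y⁷, (x²y³)²² = x²y², (x²y³)²³ = xy⁵, (x²y³)²⁴ = e.
The smallest positive k with (x²y³)ᵏ = e is 24.

Answer: 24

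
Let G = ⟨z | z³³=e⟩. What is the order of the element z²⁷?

Compute successive powers until reaching e:
  (z²⁷)¹ = z²⁷, (z²⁷)² = z²¹, (z²⁷)³ = z¹⁵, (z²⁷)⁴ = z⁹, (z²⁷)⁵ = z³, (z²⁷)⁶ = z³⁰, (z²⁷)⁷ = z²⁴, (z²⁷)⁸ = z¹⁸, (z²⁷)⁹ = z¹², (z²⁷)¹⁰ = z⁶, (z²⁷)¹¹ = e.
The smallest positive k with (z²⁷)ᵏ = e is 11.

Answer: 11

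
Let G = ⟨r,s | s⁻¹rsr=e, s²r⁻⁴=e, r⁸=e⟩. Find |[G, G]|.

G' = [G, G] is generated by all commutators. The generator-pair commutators are: [r, s] = r².
The subgroup they normally generate is {e, r², r⁴, r⁶}, of order 4.
Check: |G/G'| = 16/4 = 4 is the order of the abelianisation.

Answer: 4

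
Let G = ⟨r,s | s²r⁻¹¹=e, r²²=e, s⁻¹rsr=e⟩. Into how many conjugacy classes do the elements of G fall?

The conjugacy classes (representative and size) are:
  [e] (size 1), [r²¹] (size 2), [r²] (size 2), [r³] (size 2), [r¹⁸] (size 2), [r¹⁷] (size 2), [r⁶] (size 2), [r⁷] (size 2), [r⁸] (size 2), [r¹³] (size 2), [r¹²] (size 2), [r¹¹] (size 1), [r¹⁰s] (size 11), [r⁷s] (size 11).
Class equation: 1 + 2 + 2 + 2 + 2 + 2 + 2 + 2 + 2 + 2 + 2 + 1 + 11 + 11 = 44 = |G|. So G has 14 conjugacy classes.

Answer: 14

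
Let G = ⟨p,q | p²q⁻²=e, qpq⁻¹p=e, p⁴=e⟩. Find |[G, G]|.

G' = [G, G] is generated by all commutators. The generator-pair commutators are: [p, q] = p².
The subgroup they normally generate is {e, p²}, of order 2.
Check: |G/G'| = 8/2 = 4 is the order of the abelianisation.

Answer: 2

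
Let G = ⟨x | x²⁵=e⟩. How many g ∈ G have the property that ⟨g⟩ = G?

G is cyclic of order 25. An element generates G iff its order is 25, and a cyclic group of order 25 has exactly φ(25) = 20 such elements.

Answer: 20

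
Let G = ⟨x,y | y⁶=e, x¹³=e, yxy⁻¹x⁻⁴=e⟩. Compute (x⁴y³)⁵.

Compute successive powers of (x⁴y³), reducing at each step:
  (x⁴y³)²: (x⁴y³) · x⁴ = y³;   (y³) · y³ = e
  (x⁴y³)³: e · x⁴ = x⁴;   (x⁴) · y³ = x⁴y³
  (x⁴y³)⁴: (x⁴y³) · x⁴ = y³;   (y³) · y³ = e
  (x⁴y³)⁵: e · x⁴ = x⁴;   (x⁴) · y³ = x⁴y³

Answer: x⁴y³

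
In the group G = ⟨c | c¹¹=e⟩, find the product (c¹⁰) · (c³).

Compute (c¹⁰) · (c³) by multiplying left to right and reducing via the relations at each step:
  (c¹⁰) · c³ = c²

Answer: c²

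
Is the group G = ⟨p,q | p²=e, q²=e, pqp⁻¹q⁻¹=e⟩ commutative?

Each pair of generators commutes: p·q = pq = q·p. Since the generators pairwise commute, every element of G commutes with every other, so G is abelian.

Answer: Yes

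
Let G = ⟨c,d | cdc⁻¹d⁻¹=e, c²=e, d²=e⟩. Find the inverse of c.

The order of c is 2 (smallest k with cᵏ = e), so c⁻¹ = c¹ = c.
Check: c · c → c · c = e, giving e as required.

Answer: c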